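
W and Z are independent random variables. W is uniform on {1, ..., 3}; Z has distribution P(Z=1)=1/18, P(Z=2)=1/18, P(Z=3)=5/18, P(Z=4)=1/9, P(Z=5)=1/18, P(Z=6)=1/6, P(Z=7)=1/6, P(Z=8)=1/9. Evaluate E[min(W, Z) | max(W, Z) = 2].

4/3

P(max(W, Z) = 2) = 1/18.
Summing min(W,Z)·P(x,y) over outcomes with max(W, Z) = 2 gives 2/27.
E[min(W, Z) | max(W, Z) = 2] = (2/27) / (1/18) = 4/3.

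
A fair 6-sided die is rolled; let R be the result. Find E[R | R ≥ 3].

9/2

Given R ≥ 3, R is equally likely to be any of {3, 4, 5, 6}.
E[R | R ≥ 3] = (3 + 4 + 5 + 6) / 4 = 9/2.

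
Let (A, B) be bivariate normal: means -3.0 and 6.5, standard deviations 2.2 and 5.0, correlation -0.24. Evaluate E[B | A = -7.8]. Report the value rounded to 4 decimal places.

9.1182

For a bivariate normal, E[B | A=x] = μ_B + ρ·(σ_B/σ_A)·(x − μ_A).
E[B | A=-7.8] = 6.5 + (-0.24)·(5.0/2.2)·(-7.8 − (-3.0)) = 6.5 + (-0.54545)·(-4.8) = 9.1182.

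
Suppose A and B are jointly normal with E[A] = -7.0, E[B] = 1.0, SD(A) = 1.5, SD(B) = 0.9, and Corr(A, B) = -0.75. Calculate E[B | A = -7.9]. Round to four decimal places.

The regression of B on A has slope ρ·σ_B/σ_A and passes through (μ_A, μ_B).
E[B | A=-7.9] = 1.0 + (-0.75)·(0.9/1.5)·(-7.9 − (-7.0)) = 1.0 + (-0.45)·(-0.9) = 1.4050.

1.4050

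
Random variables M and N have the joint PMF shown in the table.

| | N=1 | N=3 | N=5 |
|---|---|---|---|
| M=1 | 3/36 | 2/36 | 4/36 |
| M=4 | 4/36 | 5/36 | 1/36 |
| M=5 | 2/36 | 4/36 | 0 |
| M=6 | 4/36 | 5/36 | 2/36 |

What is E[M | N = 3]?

9/2

P(N = 3) = 4/9.
Σ M·P over the event = 1·(2/36) + 4·(5/36) + 5·(4/36) + 6·(5/36) = 2.
E[M | N = 3] = (2) / (4/9) = 9/2.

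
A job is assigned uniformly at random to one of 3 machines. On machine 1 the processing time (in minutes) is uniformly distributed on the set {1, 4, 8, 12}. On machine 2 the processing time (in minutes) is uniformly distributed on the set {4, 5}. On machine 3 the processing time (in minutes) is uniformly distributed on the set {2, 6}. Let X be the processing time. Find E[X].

59/12

E[X | machine 1] = (1+4+8+12)/4 = 25/4.
E[X | machine 2] = (4+5)/2 = 9/2.
E[X | machine 3] = (2+6)/2 = 4.
By the law of total expectation,
E[X] = (1/3)·(25/4) + (1/3)·(9/2) + (1/3)·(4) = 59/12.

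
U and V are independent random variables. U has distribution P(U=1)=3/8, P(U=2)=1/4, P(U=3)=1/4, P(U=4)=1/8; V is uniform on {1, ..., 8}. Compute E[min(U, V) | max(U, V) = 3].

P(max(U, V) = 3) = 11/64.
Summing min(U,V)·P(x,y) over outcomes with max(U, V) = 3 gives 19/64.
E[min(U, V) | max(U, V) = 3] = (19/64) / (11/64) = 19/11.

19/11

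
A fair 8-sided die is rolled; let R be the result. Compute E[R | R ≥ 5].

13/2

Given R ≥ 5, R is equally likely to be any of {5, 6, 7, 8}.
E[R | R ≥ 5] = (5 + 6 + 7 + 8) / 4 = 13/2.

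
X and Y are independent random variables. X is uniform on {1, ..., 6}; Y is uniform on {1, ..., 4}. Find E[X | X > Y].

P(X > Y) = 7/12.
Summing X·P(x,y) over outcomes with X > Y gives 8/3.
E[X | X > Y] = (8/3) / (7/12) = 32/7.

32/7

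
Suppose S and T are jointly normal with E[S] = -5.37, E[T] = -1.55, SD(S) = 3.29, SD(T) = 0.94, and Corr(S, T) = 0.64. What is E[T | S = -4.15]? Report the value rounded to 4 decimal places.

-1.3269

The regression of T on S has slope ρ·σ_T/σ_S and passes through (μ_S, μ_T).
E[T | S=-4.15] = -1.55 + (0.64)·(0.94/3.29)·(-4.15 − (-5.37)) = -1.55 + (0.18286)·(1.22) = -1.3269.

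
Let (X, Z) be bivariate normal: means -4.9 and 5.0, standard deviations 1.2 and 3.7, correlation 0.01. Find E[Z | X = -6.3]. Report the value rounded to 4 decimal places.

4.9568

The regression of Z on X has slope ρ·σ_Z/σ_X and passes through (μ_X, μ_Z).
E[Z | X=-6.3] = 5.0 + (0.01)·(3.7/1.2)·(-6.3 − (-4.9)) = 5.0 + (0.030833)·(-1.4) = 4.9568.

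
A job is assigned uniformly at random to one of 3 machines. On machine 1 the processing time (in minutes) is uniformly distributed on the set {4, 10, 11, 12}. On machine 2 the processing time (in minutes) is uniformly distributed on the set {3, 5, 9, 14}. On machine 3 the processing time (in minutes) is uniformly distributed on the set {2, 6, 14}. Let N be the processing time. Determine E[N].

73/9

E[N | machine 1] = (4+10+11+12)/4 = 37/4.
E[N | machine 2] = (3+5+9+14)/4 = 31/4.
E[N | machine 3] = (2+6+14)/3 = 22/3.
E[N] = (1/3)·(37/4) + (1/3)·(31/4) + (1/3)·(22/3) = 73/9.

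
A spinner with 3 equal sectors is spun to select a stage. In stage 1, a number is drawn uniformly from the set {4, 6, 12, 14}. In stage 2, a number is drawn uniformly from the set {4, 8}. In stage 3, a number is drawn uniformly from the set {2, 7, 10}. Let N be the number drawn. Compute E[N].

E[N | stage 1] = (4+6+12+14)/4 = 9.
E[N | stage 2] = (4+8)/2 = 6.
E[N | stage 3] = (2+7+10)/3 = 19/3.
By the law of total expectation,
E[N] = (1/3)·(9) + (1/3)·(6) + (1/3)·(19/3) = 64/9.

64/9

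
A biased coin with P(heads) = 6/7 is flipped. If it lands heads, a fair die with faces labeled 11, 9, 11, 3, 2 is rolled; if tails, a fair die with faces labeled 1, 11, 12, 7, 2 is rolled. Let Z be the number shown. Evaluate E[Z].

249/35

E[Z | heads] = (11+9+11+3+2)/5 = 36/5.
E[Z | tails] = (1+11+12+7+2)/5 = 33/5.
By the law of total expectation,
E[Z] = (6/7)·(36/5) + (1/7)·(33/5) = 249/35.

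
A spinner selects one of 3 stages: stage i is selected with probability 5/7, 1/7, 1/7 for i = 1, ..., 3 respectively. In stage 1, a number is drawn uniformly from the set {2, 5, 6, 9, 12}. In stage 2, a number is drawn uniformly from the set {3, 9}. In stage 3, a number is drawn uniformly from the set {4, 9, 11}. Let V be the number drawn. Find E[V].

E[V | stage 1] = (2+5+6+9+12)/5 = 34/5.
E[V | stage 2] = (3+9)/2 = 6.
E[V | stage 3] = (4+9+11)/3 = 8.
By the law of total expectation,
E[V] = (5/7)·(34/5) + (1/7)·(6) + (1/7)·(8) = 48/7.

48/7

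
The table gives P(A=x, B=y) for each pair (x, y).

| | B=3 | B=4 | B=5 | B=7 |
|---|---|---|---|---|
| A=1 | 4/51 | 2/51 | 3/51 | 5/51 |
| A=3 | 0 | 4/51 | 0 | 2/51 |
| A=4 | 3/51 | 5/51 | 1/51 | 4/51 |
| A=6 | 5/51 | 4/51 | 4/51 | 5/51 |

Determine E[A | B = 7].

P(B = 7) = 16/51.
Summing A·P(A=x,B=y) over the conditioning event gives 19/17.
E[A | B = 7] = (19/17) / (16/51) = 57/16.

57/16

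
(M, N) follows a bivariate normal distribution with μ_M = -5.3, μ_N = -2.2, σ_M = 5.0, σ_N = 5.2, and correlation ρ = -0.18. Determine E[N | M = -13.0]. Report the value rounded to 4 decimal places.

E[N | M=x] = μ_N + ρ(σ_N/σ_M)(x − μ_M) for jointly normal variables.
E[N | M=-13.0] = -2.2 + (-0.18)·(5.2/5.0)·(-13.0 − (-5.3)) = -2.2 + (-0.1872)·(-7.7) = -0.7586.

-0.7586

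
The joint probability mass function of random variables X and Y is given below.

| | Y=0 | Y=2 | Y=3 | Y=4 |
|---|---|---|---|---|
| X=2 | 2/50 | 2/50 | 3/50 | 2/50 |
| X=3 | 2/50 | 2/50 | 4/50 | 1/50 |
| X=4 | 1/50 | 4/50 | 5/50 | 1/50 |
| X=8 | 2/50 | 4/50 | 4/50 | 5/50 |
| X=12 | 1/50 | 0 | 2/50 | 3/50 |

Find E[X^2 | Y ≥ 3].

P(Y ≥ 3) = 3/5.
Summing X^2·P(X=x,Y=y) over the conditioning event gives 1457/50.
E[X^2 | Y ≥ 3] = (1457/50) / (3/5) = 1457/30.

1457/30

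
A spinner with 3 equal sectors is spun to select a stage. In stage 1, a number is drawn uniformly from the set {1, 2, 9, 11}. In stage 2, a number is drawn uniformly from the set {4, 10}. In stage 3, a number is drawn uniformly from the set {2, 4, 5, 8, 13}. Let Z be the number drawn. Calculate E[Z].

383/60

E[Z | stage 1] = (1+2+9+11)/4 = 23/4.
E[Z | stage 2] = (4+10)/2 = 7.
E[Z | stage 3] = (2+4+5+8+13)/5 = 32/5.
By the law of total expectation,
E[Z] = (1/3)·(23/4) + (1/3)·(7) + (1/3)·(32/5) = 383/60.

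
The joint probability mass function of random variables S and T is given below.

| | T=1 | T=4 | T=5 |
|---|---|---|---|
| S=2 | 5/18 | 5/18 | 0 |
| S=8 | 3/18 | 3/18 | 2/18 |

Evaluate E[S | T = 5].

P(T = 5) = 1/9.
Summing S·P(S=x,T=y) over the conditioning event gives 8/9.
E[S | T = 5] = (8/9) / (1/9) = 8.

8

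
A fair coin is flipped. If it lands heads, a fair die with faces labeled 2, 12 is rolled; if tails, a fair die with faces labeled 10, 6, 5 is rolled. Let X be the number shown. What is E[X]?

E[X | heads] = (2+12)/2 = 7.
E[X | tails] = (10+6+5)/3 = 7.
By the law of total expectation,
E[X] = (1/2)·(7) + (1/2)·(7) = 7.

7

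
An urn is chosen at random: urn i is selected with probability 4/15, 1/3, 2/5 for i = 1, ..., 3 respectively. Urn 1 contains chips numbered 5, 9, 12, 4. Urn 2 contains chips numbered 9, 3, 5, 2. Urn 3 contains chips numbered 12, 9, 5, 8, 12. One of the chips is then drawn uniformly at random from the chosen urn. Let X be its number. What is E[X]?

E[X | urn 1] = (5+9+12+4)/4 = 15/2.
E[X | urn 2] = (9+3+5+2)/4 = 19/4.
E[X | urn 3] = (12+9+5+8+12)/5 = 46/5.
E[X] = (4/15)·(15/2) + (1/3)·(19/4) + (2/5)·(46/5) = 2179/300.

2179/300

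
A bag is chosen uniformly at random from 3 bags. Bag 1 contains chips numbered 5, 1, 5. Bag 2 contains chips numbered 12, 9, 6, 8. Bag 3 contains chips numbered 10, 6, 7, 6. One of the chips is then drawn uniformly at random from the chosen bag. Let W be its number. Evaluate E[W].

59/9

E[W | bag 1] = (5+1+5)/3 = 11/3.
E[W | bag 2] = (12+9+6+8)/4 = 35/4.
E[W | bag 3] = (10+6+7+6)/4 = 29/4.
By the law of total expectation,
E[W] = (1/3)·(11/3) + (1/3)·(35/4) + (1/3)·(29/4) = 59/9.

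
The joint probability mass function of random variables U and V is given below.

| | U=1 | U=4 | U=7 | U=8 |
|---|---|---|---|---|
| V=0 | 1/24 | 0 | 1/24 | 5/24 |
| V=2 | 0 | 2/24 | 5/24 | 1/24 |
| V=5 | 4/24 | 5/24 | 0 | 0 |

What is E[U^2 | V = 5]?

P(V = 5) = 3/8.
Σ U^2·P over the event = 1·(4/24) + 16·(5/24) = 7/2.
E[U^2 | V = 5] = (7/2) / (3/8) = 28/3.

28/3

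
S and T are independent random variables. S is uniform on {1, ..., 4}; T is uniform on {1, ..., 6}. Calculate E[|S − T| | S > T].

5/3

Outcomes with S > T: (2,1), (3,1), (3,2), (4,1), (4,2), (4,3), each with probability 1/24.
E[|S − T| | S > T] = (1 + 2 + 1 + 3 + 2 + 1) / 6 = 5/3.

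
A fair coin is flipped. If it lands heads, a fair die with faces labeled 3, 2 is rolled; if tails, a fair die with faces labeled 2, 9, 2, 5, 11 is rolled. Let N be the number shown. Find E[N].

E[N | heads] = (3+2)/2 = 5/2.
E[N | tails] = (2+9+2+5+11)/5 = 29/5.
By the law of total expectation,
E[N] = (1/2)·(5/2) + (1/2)·(29/5) = 83/20.

83/20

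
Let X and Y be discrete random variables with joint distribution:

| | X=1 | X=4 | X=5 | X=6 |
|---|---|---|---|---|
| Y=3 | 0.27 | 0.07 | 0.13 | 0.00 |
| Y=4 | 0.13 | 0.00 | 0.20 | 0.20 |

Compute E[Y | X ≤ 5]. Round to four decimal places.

3.4125

P(X ≤ 5) = 0.80.
Summing Y·P(X=x,Y=y) over the conditioning event gives 2.73.
E[Y | X ≤ 5] = (2.73) / (0.80) = 3.4125.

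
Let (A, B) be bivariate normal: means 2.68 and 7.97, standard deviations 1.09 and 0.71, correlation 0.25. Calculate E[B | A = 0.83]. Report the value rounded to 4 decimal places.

7.6687

For a bivariate normal, E[B | A=x] = μ_B + ρ·(σ_B/σ_A)·(x − μ_A).
E[B | A=0.83] = 7.97 + (0.25)·(0.71/1.09)·(0.83 − (2.68)) = 7.97 + (0.16284)·(-1.85) = 7.6687.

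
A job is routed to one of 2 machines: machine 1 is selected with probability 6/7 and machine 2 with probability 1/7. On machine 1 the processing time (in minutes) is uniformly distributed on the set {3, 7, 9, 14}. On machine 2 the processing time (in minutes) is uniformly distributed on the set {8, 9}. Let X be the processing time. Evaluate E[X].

58/7

E[X | machine 1] = (3+7+9+14)/4 = 33/4.
E[X | machine 2] = (8+9)/2 = 17/2.
By the law of total expectation,
E[X] = (6/7)·(33/4) + (1/7)·(17/2) = 58/7.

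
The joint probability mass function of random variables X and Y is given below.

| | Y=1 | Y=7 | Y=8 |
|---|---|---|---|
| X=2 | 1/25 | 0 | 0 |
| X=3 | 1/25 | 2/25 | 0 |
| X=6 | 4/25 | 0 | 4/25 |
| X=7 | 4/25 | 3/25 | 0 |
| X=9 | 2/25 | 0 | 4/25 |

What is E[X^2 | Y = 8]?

117/2

P(Y = 8) = 8/25.
Σ X^2·P over the event = 36·(4/25) + 81·(4/25) = 468/25.
E[X^2 | Y = 8] = (468/25) / (8/25) = 117/2.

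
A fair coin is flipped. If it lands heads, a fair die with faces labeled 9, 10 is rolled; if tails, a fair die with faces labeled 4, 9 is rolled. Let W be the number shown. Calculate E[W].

E[W | heads] = (9+10)/2 = 19/2.
E[W | tails] = (4+9)/2 = 13/2.
E[W] = (1/2)·(19/2) + (1/2)·(13/2) = 8.

8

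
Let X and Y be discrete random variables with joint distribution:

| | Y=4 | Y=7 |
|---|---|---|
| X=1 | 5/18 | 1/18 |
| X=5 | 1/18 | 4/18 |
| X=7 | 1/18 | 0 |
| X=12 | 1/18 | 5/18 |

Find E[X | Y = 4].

29/8

P(Y = 4) = 4/9.
Σ X·P over the event = 1·(5/18) + 5·(1/18) + 7·(1/18) + 12·(1/18) = 29/18.
E[X | Y = 4] = (29/18) / (4/9) = 29/8.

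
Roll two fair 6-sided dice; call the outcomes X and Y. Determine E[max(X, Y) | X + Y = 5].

Outcomes with X + Y = 5: (1,4), (2,3), (3,2), (4,1), each with probability 1/36.
E[max(X, Y) | X + Y = 5] = (4 + 3 + 3 + 4) / 4 = 7/2.

7/2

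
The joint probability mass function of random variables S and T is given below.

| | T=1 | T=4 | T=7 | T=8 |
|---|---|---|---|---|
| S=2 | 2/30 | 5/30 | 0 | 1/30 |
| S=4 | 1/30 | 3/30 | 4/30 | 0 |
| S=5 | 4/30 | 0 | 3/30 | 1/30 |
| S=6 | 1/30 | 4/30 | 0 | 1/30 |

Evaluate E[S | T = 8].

13/3

P(T = 8) = 1/10.
Σ S·P over the event = 2·(1/30) + 5·(1/30) + 6·(1/30) = 13/30.
E[S | T = 8] = (13/30) / (1/10) = 13/3.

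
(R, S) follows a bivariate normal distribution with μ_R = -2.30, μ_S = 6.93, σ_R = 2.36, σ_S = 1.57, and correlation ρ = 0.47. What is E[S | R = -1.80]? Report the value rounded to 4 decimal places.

E[S | R=x] = μ_S + ρ(σ_S/σ_R)(x − μ_R) for jointly normal variables.
E[S | R=-1.80] = 6.93 + (0.47)·(1.57/2.36)·(-1.80 − (-2.30)) = 6.93 + (0.31267)·(0.5) = 7.0863.

7.0863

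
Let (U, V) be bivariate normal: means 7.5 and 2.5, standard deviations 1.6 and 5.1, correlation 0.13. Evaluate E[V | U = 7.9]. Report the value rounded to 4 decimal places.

The regression of V on U has slope ρ·σ_V/σ_U and passes through (μ_U, μ_V).
E[V | U=7.9] = 2.5 + (0.13)·(5.1/1.6)·(7.9 − (7.5)) = 2.5 + (0.414375)·(0.4) = 2.6658.

2.6658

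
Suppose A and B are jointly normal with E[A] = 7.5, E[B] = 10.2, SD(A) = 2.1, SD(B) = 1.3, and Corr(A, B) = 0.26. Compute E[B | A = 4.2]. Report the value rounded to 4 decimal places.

For a bivariate normal, E[B | A=x] = μ_B + ρ·(σ_B/σ_A)·(x − μ_A).
E[B | A=4.2] = 10.2 + (0.26)·(1.3/2.1)·(4.2 − (7.5)) = 10.2 + (0.16095)·(-3.3) = 9.6689.

9.6689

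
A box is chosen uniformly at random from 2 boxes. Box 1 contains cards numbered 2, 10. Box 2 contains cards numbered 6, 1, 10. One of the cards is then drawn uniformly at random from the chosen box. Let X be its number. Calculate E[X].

E[X | box 1] = (2+10)/2 = 6.
E[X | box 2] = (6+1+10)/3 = 17/3.
E[X] = (1/2)·(6) + (1/2)·(17/3) = 35/6.

35/6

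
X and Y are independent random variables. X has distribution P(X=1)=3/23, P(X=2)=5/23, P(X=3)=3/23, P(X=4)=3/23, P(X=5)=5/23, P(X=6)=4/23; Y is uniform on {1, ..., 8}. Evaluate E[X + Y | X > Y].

71/10

P(X > Y) = 15/46.
Summing (X+Y)·P(x,y) over outcomes with X > Y gives 213/92.
E[X + Y | X > Y] = (213/92) / (15/46) = 71/10.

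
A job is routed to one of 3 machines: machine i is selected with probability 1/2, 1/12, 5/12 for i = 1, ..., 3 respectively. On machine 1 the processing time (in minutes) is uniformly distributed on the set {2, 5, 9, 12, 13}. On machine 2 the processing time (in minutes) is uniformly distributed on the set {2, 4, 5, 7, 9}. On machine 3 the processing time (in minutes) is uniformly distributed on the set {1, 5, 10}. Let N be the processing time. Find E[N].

1219/180

E[N | machine 1] = (2+5+9+12+13)/5 = 41/5.
E[N | machine 2] = (2+4+5+7+9)/5 = 27/5.
E[N | machine 3] = (1+5+10)/3 = 16/3.
By the law of total expectation,
E[N] = (1/2)·(41/5) + (1/12)·(27/5) + (5/12)·(16/3) = 1219/180.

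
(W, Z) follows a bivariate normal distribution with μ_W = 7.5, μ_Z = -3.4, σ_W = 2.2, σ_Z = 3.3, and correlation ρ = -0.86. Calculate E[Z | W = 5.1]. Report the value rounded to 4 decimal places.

-0.3040

E[Z | W=x] = μ_Z + ρ(σ_Z/σ_W)(x − μ_W) for jointly normal variables.
E[Z | W=5.1] = -3.4 + (-0.86)·(3.3/2.2)·(5.1 − (7.5)) = -3.4 + (-1.29)·(-2.4) = -0.3040.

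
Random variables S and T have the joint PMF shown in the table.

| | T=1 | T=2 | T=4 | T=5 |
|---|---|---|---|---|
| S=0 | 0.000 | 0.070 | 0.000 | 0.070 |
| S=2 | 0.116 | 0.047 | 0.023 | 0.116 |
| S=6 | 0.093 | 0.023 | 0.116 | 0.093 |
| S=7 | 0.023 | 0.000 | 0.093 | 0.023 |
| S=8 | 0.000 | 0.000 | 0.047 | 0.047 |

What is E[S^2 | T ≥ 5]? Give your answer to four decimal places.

P(T ≥ 5) = 0.349.
Σ S^2·P over the event = 0·(0.070) + 4·(0.116) + 36·(0.093) + 49·(0.023) + 64·(0.047) = 7.947.
E[S^2 | T ≥ 5] = (7.947) / (0.349) = 22.7708.

22.7708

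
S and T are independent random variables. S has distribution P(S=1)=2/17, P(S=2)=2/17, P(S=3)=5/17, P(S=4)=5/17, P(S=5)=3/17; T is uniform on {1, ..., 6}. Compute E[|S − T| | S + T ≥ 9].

3/2

P(S + T ≥ 9) = 4/17.
Summing |S−T|·P(x,y) over outcomes with S + T ≥ 9 gives 6/17.
E[|S − T| | S + T ≥ 9] = (6/17) / (4/17) = 3/2.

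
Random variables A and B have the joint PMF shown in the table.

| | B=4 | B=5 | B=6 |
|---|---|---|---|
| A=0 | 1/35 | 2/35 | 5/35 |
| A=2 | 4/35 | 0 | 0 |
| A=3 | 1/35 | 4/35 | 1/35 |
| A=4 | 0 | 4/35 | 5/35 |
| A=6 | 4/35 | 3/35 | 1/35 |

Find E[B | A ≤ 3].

P(A ≤ 3) = 18/35.
Summing B·P(A=x,B=y) over the conditioning event gives 18/7.
E[B | A ≤ 3] = (18/7) / (18/35) = 5.

5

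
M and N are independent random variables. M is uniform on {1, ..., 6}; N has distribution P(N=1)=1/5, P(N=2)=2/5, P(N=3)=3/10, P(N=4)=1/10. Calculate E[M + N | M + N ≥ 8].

P(M + N ≥ 8) = 13/60.
Summing (M+N)·P(x,y) over outcomes with M + N ≥ 8 gives 11/6.
E[M + N | M + N ≥ 8] = (11/6) / (13/60) = 110/13.

110/13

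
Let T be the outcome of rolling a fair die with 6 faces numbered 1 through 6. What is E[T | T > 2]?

9/2

Given T > 2, T is equally likely to be any of {3, 4, 5, 6}.
E[T | T > 2] = (3 + 4 + 5 + 6) / 4 = 9/2.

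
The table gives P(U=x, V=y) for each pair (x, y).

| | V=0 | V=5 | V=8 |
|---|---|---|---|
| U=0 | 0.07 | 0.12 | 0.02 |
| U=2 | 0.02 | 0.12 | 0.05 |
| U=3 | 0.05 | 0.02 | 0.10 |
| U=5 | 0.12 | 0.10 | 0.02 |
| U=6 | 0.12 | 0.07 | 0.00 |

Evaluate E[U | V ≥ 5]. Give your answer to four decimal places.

2.7742

P(V ≥ 5) = 0.62.
Summing U·P(U=x,V=y) over the conditioning event gives 1.72.
E[U | V ≥ 5] = (1.72) / (0.62) = 2.7742.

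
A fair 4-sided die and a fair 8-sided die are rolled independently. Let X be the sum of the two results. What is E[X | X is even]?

7

P(X is even) = 1/2.
Σ over the event: 2·1/32 + 4·3/32 + 6·1/8 + 8·1/8 + 10·3/32 + 12·1/32 = 7/2.
E[X | X is even] = (7/2) / (1/2) = 7.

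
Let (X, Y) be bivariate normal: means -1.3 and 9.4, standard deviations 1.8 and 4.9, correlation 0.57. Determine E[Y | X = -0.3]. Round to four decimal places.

10.9517

E[Y | X=x] = μ_Y + ρ(σ_Y/σ_X)(x − μ_X) for jointly normal variables.
E[Y | X=-0.3] = 9.4 + (0.57)·(4.9/1.8)·(-0.3 − (-1.3)) = 9.4 + (1.5517)·(1) = 10.9517.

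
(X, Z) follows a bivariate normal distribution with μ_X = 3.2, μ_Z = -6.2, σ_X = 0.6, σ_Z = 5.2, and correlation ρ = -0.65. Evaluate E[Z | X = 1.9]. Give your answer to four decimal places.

The regression of Z on X has slope ρ·σ_Z/σ_X and passes through (μ_X, μ_Z).
E[Z | X=1.9] = -6.2 + (-0.65)·(5.2/0.6)·(1.9 − (3.2)) = -6.2 + (-5.6333)·(-1.3) = 1.1233.

1.1233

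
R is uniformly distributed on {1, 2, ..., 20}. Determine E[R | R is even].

11

Given R is even, R is equally likely to be any of {2, 4, 6, 8, 10, 12, 14, 16, 18, 20}.
E[R | R is even] = (2 + 4 + 6 + 8 + 10 + 12 + 14 + 16 + 18 + 20) / 10 = 11.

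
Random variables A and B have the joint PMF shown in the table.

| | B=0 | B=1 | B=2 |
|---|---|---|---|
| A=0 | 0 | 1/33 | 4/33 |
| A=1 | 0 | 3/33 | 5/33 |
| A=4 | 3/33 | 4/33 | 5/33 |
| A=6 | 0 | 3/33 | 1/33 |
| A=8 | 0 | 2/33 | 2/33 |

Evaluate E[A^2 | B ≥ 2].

P(B ≥ 2) = 17/33.
Σ A^2·P over the event = 0·(4/33) + 1·(5/33) + 16·(5/33) + 36·(1/33) + 64·(2/33) = 83/11.
E[A^2 | B ≥ 2] = (83/11) / (17/33) = 249/17.

249/17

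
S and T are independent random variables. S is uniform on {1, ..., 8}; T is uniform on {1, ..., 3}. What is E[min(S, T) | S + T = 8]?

P(S + T = 8) = 1/8.
Summing min(S,T)·P(x,y) over outcomes with S + T = 8 gives 1/4.
E[min(S, T) | S + T = 8] = (1/4) / (1/8) = 2.

2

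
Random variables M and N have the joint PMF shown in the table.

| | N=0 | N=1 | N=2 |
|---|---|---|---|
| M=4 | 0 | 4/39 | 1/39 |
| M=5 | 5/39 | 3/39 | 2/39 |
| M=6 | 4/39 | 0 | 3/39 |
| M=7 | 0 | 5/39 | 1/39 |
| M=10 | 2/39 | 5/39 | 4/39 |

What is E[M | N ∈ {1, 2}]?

P(N ∈ {1, 2}) = 28/39.
Summing M·P(M=x,N=y) over the conditioning event gives 5.
E[M | N ∈ {1, 2}] = (5) / (28/39) = 195/28.

195/28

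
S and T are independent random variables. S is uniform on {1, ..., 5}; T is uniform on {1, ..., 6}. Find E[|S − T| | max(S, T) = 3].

6/5

Outcomes with max(S, T) = 3: (1,3), (2,3), (3,1), (3,2), (3,3), each with probability 1/30.
E[|S − T| | max(S, T) = 3] = (2 + 1 + 2 + 1 + 0) / 5 = 6/5.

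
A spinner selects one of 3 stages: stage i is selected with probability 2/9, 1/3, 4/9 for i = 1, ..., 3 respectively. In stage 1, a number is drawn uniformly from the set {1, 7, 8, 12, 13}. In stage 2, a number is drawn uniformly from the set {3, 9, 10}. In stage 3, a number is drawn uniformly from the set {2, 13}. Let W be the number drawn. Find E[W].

38/5

E[W | stage 1] = (1+7+8+12+13)/5 = 41/5.
E[W | stage 2] = (3+9+10)/3 = 22/3.
E[W | stage 3] = (2+13)/2 = 15/2.
E[W] = (2/9)·(41/5) + (1/3)·(22/3) + (4/9)·(15/2) = 38/5.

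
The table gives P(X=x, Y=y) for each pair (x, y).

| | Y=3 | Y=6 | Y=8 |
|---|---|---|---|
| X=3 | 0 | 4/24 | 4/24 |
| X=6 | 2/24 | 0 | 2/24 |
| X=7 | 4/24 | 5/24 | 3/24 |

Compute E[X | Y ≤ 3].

20/3

P(Y ≤ 3) = 1/4.
Σ X·P over the event = 6·(2/24) + 7·(4/24) = 5/3.
E[X | Y ≤ 3] = (5/3) / (1/4) = 20/3.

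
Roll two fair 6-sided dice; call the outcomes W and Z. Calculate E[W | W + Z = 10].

P(W + Z = 10) = 1/12.
Summing W·P(x,y) over outcomes with W + Z = 10 gives 5/12.
E[W | W + Z = 10] = (5/12) / (1/12) = 5.

5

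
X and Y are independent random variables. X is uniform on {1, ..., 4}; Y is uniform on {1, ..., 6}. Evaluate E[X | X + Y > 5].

20/7

P(X + Y > 5) = 7/12.
Summing X·P(x,y) over outcomes with X + Y > 5 gives 5/3.
E[X | X + Y > 5] = (5/3) / (7/12) = 20/7.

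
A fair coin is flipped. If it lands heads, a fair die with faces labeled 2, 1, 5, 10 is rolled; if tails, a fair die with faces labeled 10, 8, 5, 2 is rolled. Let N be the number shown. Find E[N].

43/8

E[N | heads] = (2+1+5+10)/4 = 9/2.
E[N | tails] = (10+8+5+2)/4 = 25/4.
By the law of total expectation,
E[N] = (1/2)·(9/2) + (1/2)·(25/4) = 43/8.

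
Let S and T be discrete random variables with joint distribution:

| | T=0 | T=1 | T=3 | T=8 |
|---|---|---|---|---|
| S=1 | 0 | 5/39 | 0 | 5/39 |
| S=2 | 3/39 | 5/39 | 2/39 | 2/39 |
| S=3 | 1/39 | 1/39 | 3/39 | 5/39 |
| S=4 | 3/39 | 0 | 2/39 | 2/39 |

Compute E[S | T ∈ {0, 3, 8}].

P(T ∈ {0, 3, 8}) = 28/39.
Summing S·P(S=x,T=y) over the conditioning event gives 74/39.
E[S | T ∈ {0, 3, 8}] = (74/39) / (28/39) = 37/14.

37/14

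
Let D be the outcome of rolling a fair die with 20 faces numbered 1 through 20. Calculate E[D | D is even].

11

Given D is even, D is equally likely to be any of {2, 4, 6, 8, 10, 12, 14, 16, 18, 20}.
E[D | D is even] = (2 + 4 + 6 + 8 + 10 + 12 + 14 + 16 + 18 + 20) / 10 = 11.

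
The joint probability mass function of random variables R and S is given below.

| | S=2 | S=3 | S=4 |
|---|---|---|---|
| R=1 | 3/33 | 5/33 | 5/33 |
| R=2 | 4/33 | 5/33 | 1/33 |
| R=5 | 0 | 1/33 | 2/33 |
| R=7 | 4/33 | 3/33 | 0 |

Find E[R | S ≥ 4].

17/8

P(S ≥ 4) = 8/33.
Σ R·P over the event = 1·(5/33) + 2·(1/33) + 5·(2/33) = 17/33.
E[R | S ≥ 4] = (17/33) / (8/33) = 17/8.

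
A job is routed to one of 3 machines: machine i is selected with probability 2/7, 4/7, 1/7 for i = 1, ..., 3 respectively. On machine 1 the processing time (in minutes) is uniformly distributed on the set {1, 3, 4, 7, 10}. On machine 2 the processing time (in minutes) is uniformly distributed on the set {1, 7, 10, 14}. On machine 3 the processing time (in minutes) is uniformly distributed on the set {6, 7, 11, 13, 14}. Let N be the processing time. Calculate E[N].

E[N | machine 1] = (1+3+4+7+10)/5 = 5.
E[N | machine 2] = (1+7+10+14)/4 = 8.
E[N | machine 3] = (6+7+11+13+14)/5 = 51/5.
By the law of total expectation,
E[N] = (2/7)·(5) + (4/7)·(8) + (1/7)·(51/5) = 261/35.

261/35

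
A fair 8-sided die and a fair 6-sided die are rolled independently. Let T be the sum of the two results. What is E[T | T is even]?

P(T is even) = 1/2.
Σ over the event: 2·1/48 + 4·1/16 + 6·5/48 + 8·1/8 + 10·5/48 + 12·1/16 + 14·1/48 = 4.
E[T | T is even] = (4) / (1/2) = 8.

8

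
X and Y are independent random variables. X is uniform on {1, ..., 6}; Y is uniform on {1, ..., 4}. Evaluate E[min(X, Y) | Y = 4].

P(Y = 4) = 1/4.
Summing min(X,Y)·P(x,y) over outcomes with Y = 4 gives 3/4.
E[min(X, Y) | Y = 4] = (3/4) / (1/4) = 3.

3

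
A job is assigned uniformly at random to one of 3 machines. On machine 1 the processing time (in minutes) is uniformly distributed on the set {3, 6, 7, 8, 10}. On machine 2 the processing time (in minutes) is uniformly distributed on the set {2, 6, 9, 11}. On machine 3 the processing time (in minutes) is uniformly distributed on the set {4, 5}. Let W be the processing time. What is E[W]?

E[W | machine 1] = (3+6+7+8+10)/5 = 34/5.
E[W | machine 2] = (2+6+9+11)/4 = 7.
E[W | machine 3] = (4+5)/2 = 9/2.
E[W] = (1/3)·(34/5) + (1/3)·(7) + (1/3)·(9/2) = 61/10.

61/10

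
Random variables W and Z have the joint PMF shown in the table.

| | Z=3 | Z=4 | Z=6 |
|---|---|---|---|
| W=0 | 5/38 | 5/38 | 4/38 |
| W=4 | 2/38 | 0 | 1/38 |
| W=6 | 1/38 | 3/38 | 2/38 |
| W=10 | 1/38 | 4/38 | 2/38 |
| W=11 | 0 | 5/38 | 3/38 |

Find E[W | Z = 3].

P(Z = 3) = 9/38.
Summing W·P(W=x,Z=y) over the conditioning event gives 12/19.
E[W | Z = 3] = (12/19) / (9/38) = 8/3.

8/3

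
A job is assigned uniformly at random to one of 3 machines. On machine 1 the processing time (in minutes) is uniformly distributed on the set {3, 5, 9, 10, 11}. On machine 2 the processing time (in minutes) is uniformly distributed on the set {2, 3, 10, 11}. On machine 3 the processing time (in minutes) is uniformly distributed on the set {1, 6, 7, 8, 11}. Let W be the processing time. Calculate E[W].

69/10

E[W | machine 1] = (3+5+9+10+11)/5 = 38/5.
E[W | machine 2] = (2+3+10+11)/4 = 13/2.
E[W | machine 3] = (1+6+7+8+11)/5 = 33/5.
By the law of total expectation,
E[W] = (1/3)·(38/5) + (1/3)·(13/2) + (1/3)·(33/5) = 69/10.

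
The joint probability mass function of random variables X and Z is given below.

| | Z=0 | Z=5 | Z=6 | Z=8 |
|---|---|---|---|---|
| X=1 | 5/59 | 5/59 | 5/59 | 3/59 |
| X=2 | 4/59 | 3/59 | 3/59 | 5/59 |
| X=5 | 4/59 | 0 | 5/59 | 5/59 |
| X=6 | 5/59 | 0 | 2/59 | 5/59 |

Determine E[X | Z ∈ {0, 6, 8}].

P(Z ∈ {0, 6, 8}) = 51/59.
Summing X·P(X=x,Z=y) over the conditioning event gives 179/59.
E[X | Z ∈ {0, 6, 8}] = (179/59) / (51/59) = 179/51.

179/51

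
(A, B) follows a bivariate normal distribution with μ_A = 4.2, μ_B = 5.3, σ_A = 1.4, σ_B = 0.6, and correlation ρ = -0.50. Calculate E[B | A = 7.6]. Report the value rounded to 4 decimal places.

4.5714

E[B | A=x] = μ_B + ρ(σ_B/σ_A)(x − μ_A) for jointly normal variables.
E[B | A=7.6] = 5.3 + (-0.50)·(0.6/1.4)·(7.6 − (4.2)) = 5.3 + (-0.21429)·(3.4) = 4.5714.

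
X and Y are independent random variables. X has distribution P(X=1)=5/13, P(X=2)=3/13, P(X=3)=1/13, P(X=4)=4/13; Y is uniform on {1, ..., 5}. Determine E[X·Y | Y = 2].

60/13

P(Y = 2) = 1/5.
Summing XY·P(x,y) over outcomes with Y = 2 gives 12/13.
E[X·Y | Y = 2] = (12/13) / (1/5) = 60/13.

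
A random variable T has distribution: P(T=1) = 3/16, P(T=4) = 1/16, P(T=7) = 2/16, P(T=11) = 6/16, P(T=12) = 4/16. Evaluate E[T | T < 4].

P(T < 4) = 3/16.
Σ over the event: 1·3/16 = 3/16.
E[T | T < 4] = (3/16) / (3/16) = 1.

1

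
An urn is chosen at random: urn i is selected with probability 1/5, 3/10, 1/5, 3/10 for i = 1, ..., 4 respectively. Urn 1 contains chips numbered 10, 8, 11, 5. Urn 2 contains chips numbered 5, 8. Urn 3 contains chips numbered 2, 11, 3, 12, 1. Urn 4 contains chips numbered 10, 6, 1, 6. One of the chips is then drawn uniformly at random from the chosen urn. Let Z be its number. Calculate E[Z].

1307/200

E[Z | urn 1] = (10+8+11+5)/4 = 17/2.
E[Z | urn 2] = (5+8)/2 = 13/2.
E[Z | urn 3] = (2+11+3+12+1)/5 = 29/5.
E[Z | urn 4] = (10+6+1+6)/4 = 23/4.
By the law of total expectation,
E[Z] = (1/5)·(17/2) + (3/10)·(13/2) + (1/5)·(29/5) + (3/10)·(23/4) = 1307/200.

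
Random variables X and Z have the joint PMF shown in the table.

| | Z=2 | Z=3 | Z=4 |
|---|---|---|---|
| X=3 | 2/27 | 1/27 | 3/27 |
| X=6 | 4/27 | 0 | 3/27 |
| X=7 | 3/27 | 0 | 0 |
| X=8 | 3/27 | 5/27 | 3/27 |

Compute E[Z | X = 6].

20/7

P(X = 6) = 7/27.
Σ Z·P over the event = 2·(4/27) + 4·(3/27) = 20/27.
E[Z | X = 6] = (20/27) / (7/27) = 20/7.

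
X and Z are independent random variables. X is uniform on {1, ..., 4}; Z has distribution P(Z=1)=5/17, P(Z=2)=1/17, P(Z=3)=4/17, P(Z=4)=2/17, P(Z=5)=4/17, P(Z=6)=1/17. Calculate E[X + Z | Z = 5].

15/2

P(Z = 5) = 4/17.
Summing (X+Z)·P(x,y) over outcomes with Z = 5 gives 30/17.
E[X + Z | Z = 5] = (30/17) / (4/17) = 15/2.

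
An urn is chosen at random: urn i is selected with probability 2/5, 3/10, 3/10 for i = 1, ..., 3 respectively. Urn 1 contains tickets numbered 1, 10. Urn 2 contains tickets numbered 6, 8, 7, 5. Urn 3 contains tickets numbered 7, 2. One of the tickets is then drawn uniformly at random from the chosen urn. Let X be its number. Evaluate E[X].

11/2

E[X | urn 1] = (1+10)/2 = 11/2.
E[X | urn 2] = (6+8+7+5)/4 = 13/2.
E[X | urn 3] = (7+2)/2 = 9/2.
E[X] = (2/5)·(11/2) + (3/10)·(13/2) + (3/10)·(9/2) = 11/2.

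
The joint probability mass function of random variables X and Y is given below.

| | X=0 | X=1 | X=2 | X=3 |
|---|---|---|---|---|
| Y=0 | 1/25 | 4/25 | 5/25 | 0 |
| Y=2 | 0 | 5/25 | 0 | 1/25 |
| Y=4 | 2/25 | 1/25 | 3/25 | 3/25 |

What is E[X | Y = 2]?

P(Y = 2) = 6/25.
Σ X·P over the event = 1·(5/25) + 3·(1/25) = 8/25.
E[X | Y = 2] = (8/25) / (6/25) = 4/3.

4/3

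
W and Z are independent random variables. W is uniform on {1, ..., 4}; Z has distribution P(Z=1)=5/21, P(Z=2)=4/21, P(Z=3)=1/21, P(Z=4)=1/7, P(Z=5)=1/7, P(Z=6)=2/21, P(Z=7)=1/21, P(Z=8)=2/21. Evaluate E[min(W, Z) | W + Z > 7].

3

P(W + Z > 7) = 9/28.
Summing min(W,Z)·P(x,y) over outcomes with W + Z > 7 gives 27/28.
E[min(W, Z) | W + Z > 7] = (27/28) / (9/28) = 3.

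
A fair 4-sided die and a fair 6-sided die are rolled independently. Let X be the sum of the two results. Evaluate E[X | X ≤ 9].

P(X ≤ 9) = 23/24.
Σ over the event: 2·1/24 + 3·1/12 + 4·1/8 + 5·1/6 + 6·1/6 + 7·1/6 + 8·1/8 + 9·1/12 = 67/12.
E[X | X ≤ 9] = (67/12) / (23/24) = 134/23.

134/23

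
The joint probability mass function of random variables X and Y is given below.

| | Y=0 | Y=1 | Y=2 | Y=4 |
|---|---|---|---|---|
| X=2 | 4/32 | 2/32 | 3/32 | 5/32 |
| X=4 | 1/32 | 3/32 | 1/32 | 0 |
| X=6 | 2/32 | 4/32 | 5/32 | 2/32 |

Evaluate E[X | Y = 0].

P(Y = 0) = 7/32.
Σ X·P over the event = 2·(4/32) + 4·(1/32) + 6·(2/32) = 3/4.
E[X | Y = 0] = (3/4) / (7/32) = 24/7.

24/7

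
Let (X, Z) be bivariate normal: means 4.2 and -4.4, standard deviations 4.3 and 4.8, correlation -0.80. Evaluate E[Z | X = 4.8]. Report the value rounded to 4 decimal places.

For a bivariate normal, E[Z | X=x] = μ_Z + ρ·(σ_Z/σ_X)·(x − μ_X).
E[Z | X=4.8] = -4.4 + (-0.80)·(4.8/4.3)·(4.8 − (4.2)) = -4.4 + (-0.89302)·(0.6) = -4.9358.

-4.9358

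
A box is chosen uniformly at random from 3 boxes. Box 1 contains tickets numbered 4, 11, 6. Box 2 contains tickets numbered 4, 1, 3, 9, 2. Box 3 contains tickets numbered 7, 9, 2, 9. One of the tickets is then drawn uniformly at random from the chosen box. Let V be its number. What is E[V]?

E[V | box 1] = (4+11+6)/3 = 7.
E[V | box 2] = (4+1+3+9+2)/5 = 19/5.
E[V | box 3] = (7+9+2+9)/4 = 27/4.
E[V] = (1/3)·(7) + (1/3)·(19/5) + (1/3)·(27/4) = 117/20.

117/20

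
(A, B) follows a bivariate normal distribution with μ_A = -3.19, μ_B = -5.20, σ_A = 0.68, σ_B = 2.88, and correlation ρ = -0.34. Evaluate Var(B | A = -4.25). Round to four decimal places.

7.3356

The conditional variance in a bivariate normal is σ_B²(1 − ρ²), independent of x.
Var(B | A=-4.25) = (2.88)²·(1 − (-0.34)²) = 8.2944·0.8844 = 7.3356.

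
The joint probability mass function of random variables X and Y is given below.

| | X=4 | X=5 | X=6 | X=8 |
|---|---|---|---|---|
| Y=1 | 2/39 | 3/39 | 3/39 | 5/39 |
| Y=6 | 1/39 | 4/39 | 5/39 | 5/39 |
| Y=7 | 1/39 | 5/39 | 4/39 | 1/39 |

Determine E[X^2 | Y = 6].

P(Y = 6) = 5/13.
Σ X^2·P over the event = 16·(1/39) + 25·(4/39) + 36·(5/39) + 64·(5/39) = 616/39.
E[X^2 | Y = 6] = (616/39) / (5/13) = 616/15.

616/15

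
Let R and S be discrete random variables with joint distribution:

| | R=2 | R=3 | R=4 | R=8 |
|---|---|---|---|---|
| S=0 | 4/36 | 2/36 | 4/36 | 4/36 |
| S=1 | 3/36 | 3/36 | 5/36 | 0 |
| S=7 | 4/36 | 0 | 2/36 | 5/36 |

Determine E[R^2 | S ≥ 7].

P(S ≥ 7) = 11/36.
Σ R^2·P over the event = 4·(4/36) + 16·(2/36) + 64·(5/36) = 92/9.
E[R^2 | S ≥ 7] = (92/9) / (11/36) = 368/11.

368/11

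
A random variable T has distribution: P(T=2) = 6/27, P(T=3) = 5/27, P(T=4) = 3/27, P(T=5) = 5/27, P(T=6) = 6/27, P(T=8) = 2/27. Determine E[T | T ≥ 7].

P(T ≥ 7) = 2/27.
Σ over the event: 8·2/27 = 16/27.
E[T | T ≥ 7] = (16/27) / (2/27) = 8.

8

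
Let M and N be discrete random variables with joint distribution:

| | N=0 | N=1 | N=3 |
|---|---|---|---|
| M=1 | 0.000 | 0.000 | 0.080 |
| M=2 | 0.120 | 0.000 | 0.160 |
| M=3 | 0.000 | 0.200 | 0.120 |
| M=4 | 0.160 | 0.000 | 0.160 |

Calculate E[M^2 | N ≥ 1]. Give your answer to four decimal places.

8.5556

P(N ≥ 1) = 0.720.
Σ M^2·P over the event = 1·(0.080) + 4·(0.160) + 9·(0.200) + 9·(0.120) + 16·(0.160) = 6.160.
E[M^2 | N ≥ 1] = (6.160) / (0.720) = 8.5556.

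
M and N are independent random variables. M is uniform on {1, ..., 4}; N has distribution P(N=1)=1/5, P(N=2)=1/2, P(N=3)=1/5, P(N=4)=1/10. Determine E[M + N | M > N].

P(M > N) = 9/20.
Summing (M+N)·P(x,y) over outcomes with M > N gives 93/40.
E[M + N | M > N] = (93/40) / (9/20) = 31/6.

31/6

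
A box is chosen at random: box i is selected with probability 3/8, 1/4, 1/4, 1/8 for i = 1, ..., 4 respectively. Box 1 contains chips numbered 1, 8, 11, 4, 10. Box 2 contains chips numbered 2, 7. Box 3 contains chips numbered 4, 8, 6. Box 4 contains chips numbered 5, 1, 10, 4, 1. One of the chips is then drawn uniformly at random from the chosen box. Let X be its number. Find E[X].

57/10

E[X | box 1] = (1+8+11+4+10)/5 = 34/5.
E[X | box 2] = (2+7)/2 = 9/2.
E[X | box 3] = (4+8+6)/3 = 6.
E[X | box 4] = (5+1+10+4+1)/5 = 21/5.
By the law of total expectation,
E[X] = (3/8)·(34/5) + (1/4)·(9/2) + (1/4)·(6) + (1/8)·(21/5) = 57/10.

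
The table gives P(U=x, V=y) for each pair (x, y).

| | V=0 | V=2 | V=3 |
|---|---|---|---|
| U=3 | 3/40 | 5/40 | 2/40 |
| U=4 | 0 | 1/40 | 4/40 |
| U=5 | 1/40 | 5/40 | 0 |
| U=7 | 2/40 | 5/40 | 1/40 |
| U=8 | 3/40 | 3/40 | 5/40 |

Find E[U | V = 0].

52/9

P(V = 0) = 9/40.
Σ U·P over the event = 3·(3/40) + 5·(1/40) + 7·(2/40) + 8·(3/40) = 13/10.
E[U | V = 0] = (13/10) / (9/40) = 52/9.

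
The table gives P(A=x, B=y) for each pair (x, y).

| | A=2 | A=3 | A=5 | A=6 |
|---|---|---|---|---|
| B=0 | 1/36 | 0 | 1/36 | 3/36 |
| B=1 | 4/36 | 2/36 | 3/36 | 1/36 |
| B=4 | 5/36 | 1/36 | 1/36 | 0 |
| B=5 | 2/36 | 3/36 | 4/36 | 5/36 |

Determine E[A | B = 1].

P(B = 1) = 5/18.
Σ A·P over the event = 2·(4/36) + 3·(2/36) + 5·(3/36) + 6·(1/36) = 35/36.
E[A | B = 1] = (35/36) / (5/18) = 7/2.

7/2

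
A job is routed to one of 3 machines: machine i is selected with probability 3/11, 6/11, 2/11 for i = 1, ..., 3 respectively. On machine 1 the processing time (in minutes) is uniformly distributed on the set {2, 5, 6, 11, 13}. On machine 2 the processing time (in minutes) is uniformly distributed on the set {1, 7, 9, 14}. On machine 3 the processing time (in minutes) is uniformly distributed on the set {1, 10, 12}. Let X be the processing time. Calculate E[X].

E[X | machine 1] = (2+5+6+11+13)/5 = 37/5.
E[X | machine 2] = (1+7+9+14)/4 = 31/4.
E[X | machine 3] = (1+10+12)/3 = 23/3.
By the law of total expectation,
E[X] = (3/11)·(37/5) + (6/11)·(31/4) + (2/11)·(23/3) = 2521/330.

2521/330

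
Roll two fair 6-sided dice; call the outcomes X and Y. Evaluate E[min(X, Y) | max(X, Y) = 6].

36/11

P(max(X, Y) = 6) = 11/36.
Summing min(X,Y)·P(x,y) over outcomes with max(X, Y) = 6 gives 1.
E[min(X, Y) | max(X, Y) = 6] = (1) / (11/36) = 36/11.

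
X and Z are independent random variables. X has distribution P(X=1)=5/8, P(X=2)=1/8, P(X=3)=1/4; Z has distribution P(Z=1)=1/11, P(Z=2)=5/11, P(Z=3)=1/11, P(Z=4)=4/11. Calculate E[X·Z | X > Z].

P(X > Z) = 13/88.
Summing XZ·P(x,y) over outcomes with X > Z gives 17/22.
E[X·Z | X > Z] = (17/22) / (13/88) = 68/13.

68/13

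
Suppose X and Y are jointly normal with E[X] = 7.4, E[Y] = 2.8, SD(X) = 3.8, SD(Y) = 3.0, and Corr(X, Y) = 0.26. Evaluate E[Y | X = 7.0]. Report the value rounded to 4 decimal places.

2.7179

For a bivariate normal, E[Y | X=x] = μ_Y + ρ·(σ_Y/σ_X)·(x − μ_X).
E[Y | X=7.0] = 2.8 + (0.26)·(3.0/3.8)·(7.0 − (7.4)) = 2.8 + (0.20526)·(-0.4) = 2.7179.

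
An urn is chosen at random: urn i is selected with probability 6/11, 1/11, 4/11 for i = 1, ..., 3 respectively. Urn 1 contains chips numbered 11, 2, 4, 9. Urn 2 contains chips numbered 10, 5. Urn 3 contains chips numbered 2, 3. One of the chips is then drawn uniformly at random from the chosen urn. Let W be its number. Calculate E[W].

113/22

E[W | urn 1] = (11+2+4+9)/4 = 13/2.
E[W | urn 2] = (10+5)/2 = 15/2.
E[W | urn 3] = (2+3)/2 = 5/2.
By the law of total expectation,
E[W] = (6/11)·(13/2) + (1/11)·(15/2) + (4/11)·(5/2) = 113/22.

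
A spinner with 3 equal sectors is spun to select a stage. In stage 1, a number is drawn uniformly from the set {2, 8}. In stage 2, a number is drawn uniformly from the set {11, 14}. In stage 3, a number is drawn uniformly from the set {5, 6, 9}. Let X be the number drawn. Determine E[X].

145/18

E[X | stage 1] = (2+8)/2 = 5.
E[X | stage 2] = (11+14)/2 = 25/2.
E[X | stage 3] = (5+6+9)/3 = 20/3.
E[X] = (1/3)·(5) + (1/3)·(25/2) + (1/3)·(20/3) = 145/18.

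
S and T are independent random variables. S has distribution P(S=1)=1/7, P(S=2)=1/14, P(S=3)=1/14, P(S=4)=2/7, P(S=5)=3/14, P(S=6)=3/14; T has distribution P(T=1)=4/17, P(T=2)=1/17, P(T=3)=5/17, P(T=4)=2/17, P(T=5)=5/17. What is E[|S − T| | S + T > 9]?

P(S + T > 9) = 18/119.
Summing |S−T|·P(x,y) over outcomes with S + T > 9 gives 27/238.
E[|S − T| | S + T > 9] = (27/238) / (18/119) = 3/4.

3/4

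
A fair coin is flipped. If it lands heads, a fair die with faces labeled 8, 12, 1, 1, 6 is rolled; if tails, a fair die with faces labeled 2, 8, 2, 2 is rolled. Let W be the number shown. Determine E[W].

E[W | heads] = (8+12+1+1+6)/5 = 28/5.
E[W | tails] = (2+8+2+2)/4 = 7/2.
E[W] = (1/2)·(28/5) + (1/2)·(7/2) = 91/20.

91/20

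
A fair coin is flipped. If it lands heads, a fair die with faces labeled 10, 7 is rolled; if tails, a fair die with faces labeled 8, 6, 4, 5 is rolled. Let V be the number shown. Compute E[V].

E[V | heads] = (10+7)/2 = 17/2.
E[V | tails] = (8+6+4+5)/4 = 23/4.
E[V] = (1/2)·(17/2) + (1/2)·(23/4) = 57/8.

57/8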